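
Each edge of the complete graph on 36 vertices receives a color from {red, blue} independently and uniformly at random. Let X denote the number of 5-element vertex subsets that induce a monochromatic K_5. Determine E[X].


Let X = Σ_S X_S over the C(36, 5) = 376992 subsets S of size 5, where X_S = 1 if the K_5 on S is monochromatic.
For a fixed S, the K_5 on S has C(5, 2) = 10 edges. P[all 10 edges red] = (1/2)^10, and likewise for blue, so P[monochromatic] = 2·(1/2)^10 = 2^{1 − 10} = 1/512.
By linearity of expectation: E[X] = C(36, 5) · 2^{1 − 10} = 376992 · 1/512 = 11781/16.
Numerically: E[X] ≈ 736.312500.

E[X] = C(36,5)·2^(1−C(5,2)) = 11781/16 ≈ 736.312500.


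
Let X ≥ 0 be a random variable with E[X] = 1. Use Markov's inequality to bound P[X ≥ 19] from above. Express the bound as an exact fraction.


μ = E[X] = 1, a = 19.
Markov: P[X ≥ 19] ≤ μ/a = (1)/19 = 1/19.
Numerically: ≈ 0.0526.
(Since a = 19 > μ = 1.0000, the bound 1/19 is < 1 and informative.)

P[X ≥ 19] ≤ 1/19 ≈ 0.0526.


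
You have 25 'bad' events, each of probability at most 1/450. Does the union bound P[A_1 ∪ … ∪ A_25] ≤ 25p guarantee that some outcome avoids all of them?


Union bound: P[∪_{i=1}^{25} A_i] ≤ Σ_i P[A_i] ≤ 25·p = 25·(1/450) = 1/18.
Numerically: 1/18 ≈ 0.0555556.
Is 1/18 < 1? YES.
Since P[∪ A_i] ≤ 1/18 < 1, the complement has P[∩ A_i^c] ≥ 1 − 1/18 = 17/18 > 0, so some outcome avoids every A_i.

25·p = 1/18 ≈ 0.0555556; existence CERTIFIED by the union bound.


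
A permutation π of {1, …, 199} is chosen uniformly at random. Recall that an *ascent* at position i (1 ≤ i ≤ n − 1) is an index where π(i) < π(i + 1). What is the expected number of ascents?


Write X = Σ X_I over i = 1, …, 198, with X_I the indicator of one ascent.
There are 198 indicators.
For each fixed i, the pair (π(i), π(i+1)) is a uniformly random ordered pair of distinct values from {1, …, 199}; by symmetry P[π(i) < π(i+1)] = 1/2.
By linearity: E[X] = 198 · (1/2) = (199 − 1) · (1/2) = 99 ≈ 99.000.

E[X] = 99 = 99.000.


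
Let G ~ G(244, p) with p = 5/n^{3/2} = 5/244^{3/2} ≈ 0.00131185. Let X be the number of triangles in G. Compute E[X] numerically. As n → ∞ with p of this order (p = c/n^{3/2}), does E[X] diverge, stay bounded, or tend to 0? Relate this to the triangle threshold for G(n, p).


Number of potential triangles: C(244, 3) = 2391444.
Each occurs with probability p³ ≈ (0.00131185)³ ≈ 2.25764574e-09.
By linearity: E[X] = C(244, 3)·p³ ≈ 2391444 · 2.25764574e-09 ≈ 0.005399.
Since α = 3/2 > 1, p = c/n^{3/2} = o(1/n) is below the triangle threshold p ~ 1/n. Asymptotically E[X] ~ (c³/6)·n^{3(1−α)} = (5³/6)·n^{-1.5} → 0, so by Markov's inequality G has no triangles w.h.p.

E[X] ≈ 0.005399; in regime p = Θ(1/n^{3/2}) E[X] tends to 0 (below the triangle threshold p ~ 1/n).


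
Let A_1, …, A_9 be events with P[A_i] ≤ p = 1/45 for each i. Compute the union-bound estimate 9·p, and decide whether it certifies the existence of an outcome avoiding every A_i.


Union bound: P[∪_{i=1}^{9} A_i] ≤ Σ_i P[A_i] ≤ 9·p = 9·(1/45) = 1/5.
Numerically: 1/5 ≈ 0.2000.
Is 1/5 < 1? YES.
Since P[∪ A_i] ≤ 1/5 < 1, the complement has P[∩ A_i^c] ≥ 1 − 1/5 = 4/5 > 0, so some outcome avoids every A_i.

9·p = 1/5 ≈ 0.2000; existence CERTIFIED by the union bound.


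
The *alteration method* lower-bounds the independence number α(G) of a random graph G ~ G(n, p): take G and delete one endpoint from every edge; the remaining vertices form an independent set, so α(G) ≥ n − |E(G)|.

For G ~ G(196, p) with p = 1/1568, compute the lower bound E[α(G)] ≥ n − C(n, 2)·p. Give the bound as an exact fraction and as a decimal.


E[|E(G)|] = C(196, 2)·p = 19110 · (1/1568) = 195/16.
E[α(G)] ≥ n − E[|E(G)|] = 196 − 195/16 = 2941/16.
Numerically: ≈ 183.812.
(This is only a lower bound; the true E[α(G)] may be larger.)

E[α(G)] ≥ 2941/16 ≈ 183.812.


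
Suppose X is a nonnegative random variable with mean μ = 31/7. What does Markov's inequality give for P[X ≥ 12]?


μ = E[X] = 31/7, a = 12.
Markov: P[X ≥ 12] ≤ μ/a = (31/7)/12 = 31/84.
Numerically: ≈ 0.36905.
(Since a = 12 > μ = 4.42857, the bound 31/84 is < 1 and informative.)

P[X ≥ 12] ≤ 31/84 ≈ 0.36905.


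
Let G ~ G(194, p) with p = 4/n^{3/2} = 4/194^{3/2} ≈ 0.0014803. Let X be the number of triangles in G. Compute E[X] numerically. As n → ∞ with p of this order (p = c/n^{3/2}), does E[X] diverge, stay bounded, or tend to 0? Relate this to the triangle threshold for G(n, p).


Number of potential triangles: C(194, 3) = 1198144.
Each occurs with probability p³ ≈ (0.0014803)³ ≈ 3.2439353e-09.
By linearity: E[X] = C(194, 3)·p³ ≈ 1198144 · 3.2439353e-09 ≈ 0.00389.
Since α = 3/2 > 1, p = c/n^{3/2} = o(1/n) is below the triangle threshold p ~ 1/n. Asymptotically E[X] ~ (c³/6)·n^{3(1−α)} = (4³/6)·n^{-1.5} → 0, so by Markov's inequality G has no triangles w.h.p.

E[X] ≈ 0.00389; in regime p = Θ(1/n^{3/2}) E[X] tends to 0 (below the triangle threshold p ~ 1/n).


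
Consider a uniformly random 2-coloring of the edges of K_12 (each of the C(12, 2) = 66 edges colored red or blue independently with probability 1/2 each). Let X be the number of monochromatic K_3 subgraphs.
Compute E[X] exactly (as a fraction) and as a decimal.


Let X = Σ_S X_S over the C(12, 3) = 220 subsets S of size 3, where X_S = 1 if the K_3 on S is monochromatic.
For a fixed S, the K_3 on S has C(3, 2) = 3 edges. P[all 3 edges red] = (1/2)^3, and likewise for blue, so P[monochromatic] = 2·(1/2)^3 = 2^{1 − 3} = 1/4.
By linearity: E[X] = C(12, 3) · 2^{1 − 3} = 220 · 1/4 = 55.
Numerically: E[X] ≈ 55.000.

E[X] = C(12,3)·2^(1−C(3,2)) = 55 ≈ 55.000.


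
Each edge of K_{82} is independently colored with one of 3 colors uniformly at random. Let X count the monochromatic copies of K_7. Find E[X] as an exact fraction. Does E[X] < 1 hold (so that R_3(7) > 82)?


E[X] = C(82, 7) · 3^{1 − 21} = 3801756816 · 3^{−20} = 3801756816/3486784401.
As a reduced fraction: E[X] = 140805808/129140163 ≈ 1.0903.
Is E[X] < 1? NO.
Since E[X] ≥ 1, the first-moment bound is inconclusive at n = 82; it does NOT by itself certify R_3(7) > 82.

E[X] = 140805808/129140163 ≈ 1.0903; E[X] ≥ 1; first-moment method inconclusive here.


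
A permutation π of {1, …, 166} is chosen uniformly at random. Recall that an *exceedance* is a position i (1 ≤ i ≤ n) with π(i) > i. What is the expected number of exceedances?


Write X = Σ_{i=1}^{166} X_i, where X_i = 1_{π(i) > i}.
For each fixed i, π(i) is uniform over {1, …, 166} (marginal of a uniform permutation), so P[π(i) > i] = (n − i)/n. Summing: Σ_{i=1}^{166} (n − i)/n = (0 + 1 + … + 165)/166 = 166(166 − 1)/(2·166) = (166 − 1)/2.
Hence E[X] = Σ_{i=1}^{166} (166 − i)/166 = 165/2 ≈ 82.5000.

E[X] = 165/2 = 82.5000.


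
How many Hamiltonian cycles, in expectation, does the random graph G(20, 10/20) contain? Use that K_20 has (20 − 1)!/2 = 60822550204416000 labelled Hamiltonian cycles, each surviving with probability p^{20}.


K_20 has (20 − 1)!/2 = 60822550204416000 labelled Hamiltonian cycles.
For each such Hamiltonian cycle H, let X_H = 1 if all 20 edges of H are present in G. Then P[X_H = 1] = p^{20} = (1/2)^{20} = 1/1048576.
By linearity of expectation: E[X] = Σ_H E[X_H] = 60822550204416000 · p^{20} = 60822550204416000 · 1/1048576 = 1856156927625/32.
Numerically: E[X] ≈ 5.8005e+10.

E[X] = 60822550204416000 · (1/2)^{20} = 1856156927625/32 ≈ 5.8005e+10.


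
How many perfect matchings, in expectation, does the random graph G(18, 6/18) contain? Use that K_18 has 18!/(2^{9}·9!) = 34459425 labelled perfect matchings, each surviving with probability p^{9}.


K_18 has 18!/(2^{9}·9!) = 34459425 labelled perfect matchings.
For each such perfect matching H, let X_H = 1 if all 9 edges of H are present in G. Then P[X_H = 1] = p^{9} = (1/3)^{9} = 1/19683.
By linearity: E[X] = Σ_H E[X_H] = 34459425 · p^{9} = 34459425 · 1/19683 = 425425/243.
Numerically: E[X] ≈ 1751.

E[X] = 34459425 · (1/3)^{9} = 425425/243 ≈ 1751.


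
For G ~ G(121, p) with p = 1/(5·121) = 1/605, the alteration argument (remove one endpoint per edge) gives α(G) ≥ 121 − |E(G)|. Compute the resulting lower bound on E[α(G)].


E[|E(G)|] = C(121, 2)·p = 7260 · (1/605) = 12.
E[α(G)] ≥ n − E[|E(G)|] = 121 − 12 = 109.
Numerically: ≈ 109.000.
(This is only a lower bound; the true E[α(G)] may be larger.)

E[α(G)] ≥ 109 ≈ 109.000.


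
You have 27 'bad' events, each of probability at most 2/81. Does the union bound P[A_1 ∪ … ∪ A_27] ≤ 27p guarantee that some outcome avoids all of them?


Union bound: P[∪_{i=1}^{27} A_i] ≤ Σ_i P[A_i] ≤ 27·p = 27·(2/81) = 2/3.
Numerically: 2/3 ≈ 0.666667.
Is 2/3 < 1? YES.
Since P[∪ A_i] ≤ 2/3 < 1, the complement has P[∩ A_i^c] ≥ 1 − 2/3 = 1/3 > 0, so some outcome avoids every A_i.

27·p = 2/3 ≈ 0.666667; existence CERTIFIED by the union bound.


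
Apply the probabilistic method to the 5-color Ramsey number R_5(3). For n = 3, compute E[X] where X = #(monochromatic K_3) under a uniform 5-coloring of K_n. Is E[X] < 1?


E[X] = C(3, 3) · 5^{1 − 3} = 1 · 5^{−2} = 1/25.
As a reduced fraction: E[X] = 1/25 ≈ 0.040.
Is E[X] < 1? YES.
Since E[X] < 1, there exists a 5-coloring of K_{3} with no monochromatic K_3; hence R_5(3) > 3.

E[X] = 1/25 ≈ 0.040; E[X] < 1, so R_5(3) > 3.


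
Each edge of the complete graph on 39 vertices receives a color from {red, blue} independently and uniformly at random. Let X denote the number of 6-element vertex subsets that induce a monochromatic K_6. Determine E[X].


Let X = Σ_S X_S over the C(39, 6) = 3262623 subsets S of size 6, where X_S = 1 if the K_6 on S is monochromatic.
For a fixed S, the K_6 on S has C(6, 2) = 15 edges. P[all 15 edges red] = (1/2)^15, and likewise for blue, so P[monochromatic] = 2·(1/2)^15 = 2^{1 − 15} = 1/16384.
By linearity: E[X] = C(39, 6) · 2^{1 − 15} = 3262623 · 1/16384 = 3262623/16384.
Numerically: E[X] ≈ 199.134705.

E[X] = C(39,6)·2^(1−C(6,2)) = 3262623/16384 ≈ 199.134705.


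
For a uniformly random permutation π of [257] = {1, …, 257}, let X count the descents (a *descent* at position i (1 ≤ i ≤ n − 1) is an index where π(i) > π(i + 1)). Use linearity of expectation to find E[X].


Write X = Σ X_I over i = 1, …, 256, with X_I the indicator of one descent.
There are 256 indicators.
For each fixed i, the pair (π(i), π(i+1)) is a uniformly random ordered pair of distinct values from {1, …, 257}; by symmetry P[π(i) > π(i+1)] = 1/2.
By linearity: E[X] = 256 · (1/2) = (257 − 1) · (1/2) = 128 ≈ 128.000000.

E[X] = 128 = 128.000000.


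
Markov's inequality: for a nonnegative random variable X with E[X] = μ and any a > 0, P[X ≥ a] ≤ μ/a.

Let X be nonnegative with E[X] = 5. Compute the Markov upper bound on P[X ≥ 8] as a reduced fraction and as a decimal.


μ = E[X] = 5, a = 8.
Markov: P[X ≥ 8] ≤ μ/a = (5)/8 = 5/8.
Numerically: ≈ 0.62500.
(Since a = 8 > μ = 5.00000, the bound 5/8 is < 1 and informative.)

P[X ≥ 8] ≤ 5/8 ≈ 0.62500.


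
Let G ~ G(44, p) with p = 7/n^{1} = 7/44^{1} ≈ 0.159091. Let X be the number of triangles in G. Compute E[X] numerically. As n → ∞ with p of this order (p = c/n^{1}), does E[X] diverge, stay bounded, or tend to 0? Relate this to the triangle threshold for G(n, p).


Number of potential triangles: C(44, 3) = 13244.
Each occurs with probability p³ ≈ (0.159091)³ ≈ 4.02657776e-03.
By linearity: E[X] = C(44, 3)·p³ ≈ 13244 · 4.02657776e-03 ≈ 53.327996.
Here α = 1, so p = 7/n is exactly at the triangle threshold p ~ 1/n. Asymptotically E[X] → c³/6 = 7³/6 = 343/6 ≈ 57.166667, a bounded constant. In this regime the triangle count is asymptotically Poisson(c³/6).

E[X] ≈ 53.327996; in regime p = Θ(1/n^{1}) E[X] stays bounded (at the triangle threshold p ~ 1/n).


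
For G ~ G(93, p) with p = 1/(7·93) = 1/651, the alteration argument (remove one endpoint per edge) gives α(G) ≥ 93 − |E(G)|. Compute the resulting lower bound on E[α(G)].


E[|E(G)|] = C(93, 2)·p = 4278 · (1/651) = 46/7.
E[α(G)] ≥ n − E[|E(G)|] = 93 − 46/7 = 605/7.
Numerically: ≈ 86.428571.
(This is only a lower bound; the true E[α(G)] may be larger.)

E[α(G)] ≥ 605/7 ≈ 86.428571.


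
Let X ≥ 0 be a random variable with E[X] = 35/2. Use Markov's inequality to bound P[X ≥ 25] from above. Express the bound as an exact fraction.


μ = E[X] = 35/2, a = 25.
Markov: P[X ≥ 25] ≤ μ/a = (35/2)/25 = 7/10.
Numerically: ≈ 0.70000.
(Since a = 25 > μ = 17.50000, the bound 7/10 is < 1 and informative.)

P[X ≥ 25] ≤ 7/10 ≈ 0.70000.


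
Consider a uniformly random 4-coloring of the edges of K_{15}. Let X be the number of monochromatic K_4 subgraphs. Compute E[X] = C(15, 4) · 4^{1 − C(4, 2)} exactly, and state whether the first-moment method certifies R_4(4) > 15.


E[X] = C(15, 4) · 4^{1 − 6} = 1365 · 4^{−5} = 1365/1024.
As a reduced fraction: E[X] = 1365/1024 ≈ 1.3330078.
Is E[X] < 1? NO.
Since E[X] ≥ 1, the first-moment bound is inconclusive at n = 15; it does NOT by itself certify R_4(4) > 15.

E[X] = 1365/1024 ≈ 1.3330078; E[X] ≥ 1; first-moment method inconclusive here.


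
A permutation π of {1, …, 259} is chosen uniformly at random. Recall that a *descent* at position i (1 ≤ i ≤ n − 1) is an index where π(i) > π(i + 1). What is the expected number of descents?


Write X = Σ X_I over i = 1, …, 258, with X_I the indicator of one descent.
There are 258 indicators.
For each fixed i, the pair (π(i), π(i+1)) is a uniformly random ordered pair of distinct values from {1, …, 259}; by symmetry P[π(i) > π(i+1)] = 1/2.
By linearity: E[X] = 258 · (1/2) = (259 − 1) · (1/2) = 129 ≈ 129.000000.

E[X] = 129 = 129.000000.


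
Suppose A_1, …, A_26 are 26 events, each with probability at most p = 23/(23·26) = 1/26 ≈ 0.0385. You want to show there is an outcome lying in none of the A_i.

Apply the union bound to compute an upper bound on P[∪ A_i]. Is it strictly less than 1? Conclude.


Union bound: P[∪_{i=1}^{26} A_i] ≤ Σ_i P[A_i] ≤ 26·p = 26·(1/26) = 1.
Numerically: 1 ≈ 1.0000.
Is 1 < 1? NO.
Since the bound 1 is ≥ 1, the union bound is uninformative here; it does NOT by itself certify existence.

26·p = 1 ≈ 1.0000; existence NOT certified by the union bound.


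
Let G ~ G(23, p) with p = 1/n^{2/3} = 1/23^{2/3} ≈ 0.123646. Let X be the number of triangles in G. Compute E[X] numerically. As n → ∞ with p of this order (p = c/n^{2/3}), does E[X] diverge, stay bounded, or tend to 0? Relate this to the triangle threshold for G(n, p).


Number of potential triangles: C(23, 3) = 1771.
Each occurs with probability p³ ≈ (0.123646)³ ≈ 1.89035917e-03.
By linearity: E[X] = C(23, 3)·p³ ≈ 1771 · 1.89035917e-03 ≈ 3.347826.
Since α = 2/3 < 1, p = c/n^{2/3} ≫ 1/n is above the triangle threshold p ~ 1/n. Asymptotically E[X] ~ (c³/6)·n^{3(1−α)} = (1³/6)·n^{1} → ∞; triangles are abundant w.h.p.

E[X] ≈ 3.347826; in regime p = Θ(1/n^{2/3}) E[X] diverges (above the triangle threshold p ~ 1/n).


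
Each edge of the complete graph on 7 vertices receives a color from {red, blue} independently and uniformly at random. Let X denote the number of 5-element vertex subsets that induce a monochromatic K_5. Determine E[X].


Let X = Σ_S X_S over the C(7, 5) = 21 subsets S of size 5, where X_S = 1 if the K_5 on S is monochromatic.
For a fixed S, the K_5 on S has C(5, 2) = 10 edges. P[all 10 edges red] = (1/2)^10, and likewise for blue, so P[monochromatic] = 2·(1/2)^10 = 2^{1 − 10} = 1/512.
Summing: E[X] = C(7, 5) · 2^{1 − 10} = 21 · 1/512 = 21/512.
Numerically: E[X] ≈ 0.041016.

E[X] = C(7,5)·2^(1−C(5,2)) = 21/512 ≈ 0.041016.


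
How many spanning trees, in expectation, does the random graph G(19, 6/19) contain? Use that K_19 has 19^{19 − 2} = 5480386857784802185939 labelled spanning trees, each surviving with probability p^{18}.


K_19 has 19^{19 − 2} = 5480386857784802185939 labelled spanning trees.
For each such spanning tree H, let X_H = 1 if all 18 edges of H are present in G. Then P[X_H = 1] = p^{18} = (6/19)^{18} = 101559956668416/104127350297911241532841.
Summing the indicators: E[X] = Σ_H E[X_H] = 5480386857784802185939 · p^{18} = 5480386857784802185939 · 101559956668416/104127350297911241532841 = 101559956668416/19.
Numerically: E[X] ≈ 5.345e+12.

E[X] = 5480386857784802185939 · (6/19)^{18} = 101559956668416/19 ≈ 5.345e+12.


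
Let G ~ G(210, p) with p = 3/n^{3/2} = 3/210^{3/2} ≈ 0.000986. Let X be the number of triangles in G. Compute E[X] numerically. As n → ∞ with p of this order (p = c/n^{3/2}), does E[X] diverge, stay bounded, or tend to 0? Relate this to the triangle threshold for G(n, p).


Number of potential triangles: C(210, 3) = 1521520.
Each occurs with probability p³ ≈ (0.000986)³ ≈ 9.58025e-10.
By linearity: E[X] = C(210, 3)·p³ ≈ 1521520 · 9.58025e-10 ≈ 0.001.
Since α = 3/2 > 1, p = c/n^{3/2} = o(1/n) is below the triangle threshold p ~ 1/n. Asymptotically E[X] ~ (c³/6)·n^{3(1−α)} = (3³/6)·n^{-1.5} → 0, so by Markov's inequality G has no triangles w.h.p.

E[X] ≈ 0.001; in regime p = Θ(1/n^{3/2}) E[X] tends to 0 (below the triangle threshold p ~ 1/n).


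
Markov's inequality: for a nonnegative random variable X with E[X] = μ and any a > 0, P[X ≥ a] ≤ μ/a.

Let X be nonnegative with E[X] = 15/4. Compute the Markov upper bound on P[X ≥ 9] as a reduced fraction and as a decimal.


μ = E[X] = 15/4, a = 9.
Markov: P[X ≥ 9] ≤ μ/a = (15/4)/9 = 5/12.
Numerically: ≈ 0.416667.
(Since a = 9 > μ = 3.750000, the bound 5/12 is < 1 and informative.)

P[X ≥ 9] ≤ 5/12 ≈ 0.416667.


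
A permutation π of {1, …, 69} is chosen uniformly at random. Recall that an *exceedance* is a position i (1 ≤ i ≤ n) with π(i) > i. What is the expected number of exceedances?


Write X = Σ_{i=1}^{69} X_i, where X_i = 1_{π(i) > i}.
For each fixed i, π(i) is uniform over {1, …, 69} (marginal of a uniform permutation), so P[π(i) > i] = (n − i)/n. Summing: Σ_{i=1}^{69} (n − i)/n = (0 + 1 + … + 68)/69 = 69(69 − 1)/(2·69) = (69 − 1)/2.
Hence E[X] = Σ_{i=1}^{69} (69 − i)/69 = 34 ≈ 34.0000.

E[X] = 34 = 34.0000.


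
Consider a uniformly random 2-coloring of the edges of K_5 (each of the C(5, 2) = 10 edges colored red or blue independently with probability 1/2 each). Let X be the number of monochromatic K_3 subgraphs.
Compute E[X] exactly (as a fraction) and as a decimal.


Let X = Σ_S X_S over the C(5, 3) = 10 subsets S of size 3, where X_S = 1 if the K_3 on S is monochromatic.
For a fixed S, the K_3 on S has C(3, 2) = 3 edges. P[all 3 edges red] = (1/2)^3, and likewise for blue, so P[monochromatic] = 2·(1/2)^3 = 2^{1 − 3} = 1/4.
Summing: E[X] = C(5, 3) · 2^{1 − 3} = 10 · 1/4 = 5/2.
Numerically: E[X] ≈ 2.5000.

E[X] = C(5,3)·2^(1−C(3,2)) = 5/2 ≈ 2.5000.


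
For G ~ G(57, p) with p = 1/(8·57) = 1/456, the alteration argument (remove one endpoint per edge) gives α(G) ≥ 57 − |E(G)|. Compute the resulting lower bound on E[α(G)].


E[|E(G)|] = C(57, 2)·p = 1596 · (1/456) = 7/2.
E[α(G)] ≥ n − E[|E(G)|] = 57 − 7/2 = 107/2.
Numerically: ≈ 53.50000.
(This is only a lower bound; the true E[α(G)] may be larger.)

E[α(G)] ≥ 107/2 ≈ 53.50000.


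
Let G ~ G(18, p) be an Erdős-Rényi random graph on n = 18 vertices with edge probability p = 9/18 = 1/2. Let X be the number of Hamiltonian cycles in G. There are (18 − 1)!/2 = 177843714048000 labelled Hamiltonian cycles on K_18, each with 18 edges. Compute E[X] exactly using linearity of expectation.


K_18 has (18 − 1)!/2 = 177843714048000 labelled Hamiltonian cycles.
For each such Hamiltonian cycle H, let X_H = 1 if all 18 edges of H are present in G. Then P[X_H = 1] = p^{18} = (1/2)^{18} = 1/262144.
Summing the indicators: E[X] = Σ_H E[X_H] = 177843714048000 · p^{18} = 177843714048000 · 1/262144 = 10854718875/16.
Numerically: E[X] ≈ 6.7842e+08.

E[X] = 177843714048000 · (1/2)^{18} = 10854718875/16 ≈ 6.7842e+08.


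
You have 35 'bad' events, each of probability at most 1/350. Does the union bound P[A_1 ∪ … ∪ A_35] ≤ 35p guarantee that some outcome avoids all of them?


Union bound: P[∪_{i=1}^{35} A_i] ≤ Σ_i P[A_i] ≤ 35·p = 35·(1/350) = 1/10.
Numerically: 1/10 ≈ 0.100.
Is 1/10 < 1? YES.
Since P[∪ A_i] ≤ 1/10 < 1, the complement has P[∩ A_i^c] ≥ 1 − 1/10 = 9/10 > 0, so some outcome avoids every A_i.

35·p = 1/10 ≈ 0.100; existence CERTIFIED by the union bound.


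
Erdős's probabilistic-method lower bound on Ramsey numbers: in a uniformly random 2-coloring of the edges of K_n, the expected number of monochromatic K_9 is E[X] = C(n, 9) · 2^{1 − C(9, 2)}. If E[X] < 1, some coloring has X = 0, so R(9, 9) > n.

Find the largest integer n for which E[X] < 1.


We need C(n, 9) · 2^{1 − 36} < 1, i.e. C(n, 9) < 2^{36 − 1} = 34359738368.
Check values of n near the boundary:
  n = 59: C(59, 9) = 12565671261; 12565671261 < 34359738368? YES
  n = 60: C(60, 9) = 14783142660; 14783142660 < 34359738368? YES
  n = 61: C(61, 9) = 17341763505; 17341763505 < 34359738368? YES
  n = 62: C(62, 9) = 20286591270; 20286591270 < 34359738368? YES
  n = 63: C(63, 9) = 23667689815; 23667689815 < 34359738368? YES
  n = 64: C(64, 9) = 27540584512; 27540584512 < 34359738368? YES
  n = 65: C(65, 9) = 31966749880; 31966749880 < 34359738368? YES
  n = 66: C(66, 9) = 37014131440; 37014131440 < 34359738368? NO
  n = 67: C(67, 9) = 42757703560; 42757703560 < 34359738368? NO
  n = 68: C(68, 9) = 49280065120; 49280065120 < 34359738368? NO
The largest n with C(n, 9) < 34359738368 is n = 65 (where E[X] = 3995843735/4294967296 ≈ 0.930). Hence R(9, 9) > 65, i.e. R(9, 9) ≥ 66.

Largest n = 65; hence R(9, 9) > 65.


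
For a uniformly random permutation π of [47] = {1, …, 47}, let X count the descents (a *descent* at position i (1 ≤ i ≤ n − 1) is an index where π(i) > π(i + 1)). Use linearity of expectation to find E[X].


Write X = Σ X_I over i = 1, …, 46, with X_I the indicator of one descent.
There are 46 indicators.
For each fixed i, the pair (π(i), π(i+1)) is a uniformly random ordered pair of distinct values from {1, …, 47}; by symmetry P[π(i) > π(i+1)] = 1/2.
By linearity: E[X] = 46 · (1/2) = (47 − 1) · (1/2) = 23 ≈ 23.0000.

E[X] = 23 = 23.0000.


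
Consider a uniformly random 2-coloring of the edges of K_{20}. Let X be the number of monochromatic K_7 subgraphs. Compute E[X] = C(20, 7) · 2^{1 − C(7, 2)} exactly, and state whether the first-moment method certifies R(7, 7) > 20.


E[X] = C(20, 7) · 2^{1 − 21} = 77520 · 2^{−20} = 77520/1048576.
As a reduced fraction: E[X] = 4845/65536 ≈ 0.074.
Is E[X] < 1? YES.
Since E[X] < 1, there exists a 2-coloring of K_{20} with no monochromatic K_7; hence R(7, 7) > 20.

E[X] = 4845/65536 ≈ 0.074; E[X] < 1, so R(7, 7) > 20.


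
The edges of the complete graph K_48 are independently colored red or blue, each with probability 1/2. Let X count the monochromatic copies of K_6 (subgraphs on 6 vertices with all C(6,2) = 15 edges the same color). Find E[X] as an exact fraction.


Let X = Σ_S X_S over the C(48, 6) = 12271512 subsets S of size 6, where X_S = 1 if the K_6 on S is monochromatic.
For a fixed S, the K_6 on S has C(6, 2) = 15 edges. P[all 15 edges red] = (1/2)^15, and likewise for blue, so P[monochromatic] = 2·(1/2)^15 = 2^{1 − 15} = 1/16384.
By linearity: E[X] = C(48, 6) · 2^{1 − 15} = 12271512 · 1/16384 = 1533939/2048.
Numerically: E[X] ≈ 748.994.

E[X] = C(48,6)·2^(1−C(6,2)) = 1533939/2048 ≈ 748.994.


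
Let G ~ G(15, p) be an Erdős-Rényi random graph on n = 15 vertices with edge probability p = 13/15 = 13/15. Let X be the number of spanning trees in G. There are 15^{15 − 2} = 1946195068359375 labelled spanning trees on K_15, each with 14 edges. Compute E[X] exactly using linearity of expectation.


K_15 has 15^{15 − 2} = 1946195068359375 labelled spanning trees.
For each such spanning tree H, let X_H = 1 if all 14 edges of H are present in G. Then P[X_H = 1] = p^{14} = (13/15)^{14} = 3937376385699289/29192926025390625.
By linearity: E[X] = Σ_H E[X_H] = 1946195068359375 · p^{14} = 1946195068359375 · 3937376385699289/29192926025390625 = 3937376385699289/15.
Numerically: E[X] ≈ 2.625e+14.

E[X] = 1946195068359375 · (13/15)^{14} = 3937376385699289/15 ≈ 2.625e+14.


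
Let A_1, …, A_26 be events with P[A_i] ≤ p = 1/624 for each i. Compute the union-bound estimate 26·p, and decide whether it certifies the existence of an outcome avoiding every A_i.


Union bound: P[∪_{i=1}^{26} A_i] ≤ Σ_i P[A_i] ≤ 26·p = 26·(1/624) = 1/24.
Numerically: 1/24 ≈ 0.0417.
Is 1/24 < 1? YES.
Since P[∪ A_i] ≤ 1/24 < 1, the complement has P[∩ A_i^c] ≥ 1 − 1/24 = 23/24 > 0, so some outcome avoids every A_i.

26·p = 1/24 ≈ 0.0417; existence CERTIFIED by the union bound.


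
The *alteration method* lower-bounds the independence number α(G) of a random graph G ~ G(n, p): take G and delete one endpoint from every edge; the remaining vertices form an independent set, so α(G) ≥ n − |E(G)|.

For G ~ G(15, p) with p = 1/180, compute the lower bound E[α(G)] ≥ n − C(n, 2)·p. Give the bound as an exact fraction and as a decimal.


E[|E(G)|] = C(15, 2)·p = 105 · (1/180) = 7/12.
E[α(G)] ≥ n − E[|E(G)|] = 15 − 7/12 = 173/12.
Numerically: ≈ 14.41667.
(This is only a lower bound; the true E[α(G)] may be larger.)

E[α(G)] ≥ 173/12 ≈ 14.41667.


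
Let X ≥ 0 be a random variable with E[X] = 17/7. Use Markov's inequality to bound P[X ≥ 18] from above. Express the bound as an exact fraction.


μ = E[X] = 17/7, a = 18.
Markov: P[X ≥ 18] ≤ μ/a = (17/7)/18 = 17/126.
Numerically: ≈ 0.1349.
(Since a = 18 > μ = 2.4286, the bound 17/126 is < 1 and informative.)

P[X ≥ 18] ≤ 17/126 ≈ 0.1349.


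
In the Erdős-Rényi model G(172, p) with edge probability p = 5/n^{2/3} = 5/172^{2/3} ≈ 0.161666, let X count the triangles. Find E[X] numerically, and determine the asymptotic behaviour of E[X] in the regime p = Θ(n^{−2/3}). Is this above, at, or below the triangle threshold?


Number of potential triangles: C(172, 3) = 833340.
Each occurs with probability p³ ≈ (0.161666)³ ≈ 4.22525690e-03.
By linearity: E[X] = C(172, 3)·p³ ≈ 833340 · 4.22525690e-03 ≈ 3521.075581.
Since α = 2/3 < 1, p = c/n^{2/3} ≫ 1/n is above the triangle threshold p ~ 1/n. Asymptotically E[X] ~ (c³/6)·n^{3(1−α)} = (5³/6)·n^{1} → ∞; triangles are abundant w.h.p.

E[X] ≈ 3521.075581; in regime p = Θ(1/n^{2/3}) E[X] diverges (above the triangle threshold p ~ 1/n).


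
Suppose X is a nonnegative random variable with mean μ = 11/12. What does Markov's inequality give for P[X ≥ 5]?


μ = E[X] = 11/12, a = 5.
Markov: P[X ≥ 5] ≤ μ/a = (11/12)/5 = 11/60.
Numerically: ≈ 0.183.
(Since a = 5 > μ = 0.917, the bound 11/60 is < 1 and informative.)

P[X ≥ 5] ≤ 11/60 ≈ 0.183.


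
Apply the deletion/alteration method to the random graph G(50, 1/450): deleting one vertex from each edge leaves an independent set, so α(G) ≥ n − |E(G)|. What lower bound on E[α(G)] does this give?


E[|E(G)|] = C(50, 2)·p = 1225 · (1/450) = 49/18.
E[α(G)] ≥ n − E[|E(G)|] = 50 − 49/18 = 851/18.
Numerically: ≈ 47.27778.
(This is only a lower bound; the true E[α(G)] may be larger.)

E[α(G)] ≥ 851/18 ≈ 47.27778.


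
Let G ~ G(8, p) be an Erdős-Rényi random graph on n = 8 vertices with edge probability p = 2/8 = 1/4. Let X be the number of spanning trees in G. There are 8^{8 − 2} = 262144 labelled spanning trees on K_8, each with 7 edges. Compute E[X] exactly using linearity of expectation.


K_8 has 8^{8 − 2} = 262144 labelled spanning trees.
For each such spanning tree H, let X_H = 1 if all 7 edges of H are present in G. Then P[X_H = 1] = p^{7} = (1/4)^{7} = 1/16384.
By linearity: E[X] = Σ_H E[X_H] = 262144 · p^{7} = 262144 · 1/16384 = 16.
Numerically: E[X] ≈ 16.

E[X] = 262144 · (1/4)^{7} = 16 ≈ 16.


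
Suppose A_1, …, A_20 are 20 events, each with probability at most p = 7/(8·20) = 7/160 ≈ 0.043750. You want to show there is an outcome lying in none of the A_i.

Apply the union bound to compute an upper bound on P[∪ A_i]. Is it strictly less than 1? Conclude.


Union bound: P[∪_{i=1}^{20} A_i] ≤ Σ_i P[A_i] ≤ 20·p = 20·(7/160) = 7/8.
Numerically: 7/8 ≈ 0.875000.
Is 7/8 < 1? YES.
Since P[∪ A_i] ≤ 7/8 < 1, the complement has P[∩ A_i^c] ≥ 1 − 7/8 = 1/8 > 0, so some outcome avoids every A_i.

20·p = 7/8 ≈ 0.875000; existence CERTIFIED by the union bound.


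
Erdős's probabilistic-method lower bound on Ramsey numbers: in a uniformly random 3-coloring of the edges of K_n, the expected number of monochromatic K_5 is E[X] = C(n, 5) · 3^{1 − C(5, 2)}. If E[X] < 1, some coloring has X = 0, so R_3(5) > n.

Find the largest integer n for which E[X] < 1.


We need C(n, 5) · 3^{1 − 10} < 1, i.e. C(n, 5) < 3^{10 − 1} = 19683.
Check values of n near the boundary:
  n = 17: C(17, 5) = 6188; 6188 < 19683? YES
  n = 18: C(18, 5) = 8568; 8568 < 19683? YES
  n = 19: C(19, 5) = 11628; 11628 < 19683? YES
  n = 20: C(20, 5) = 15504; 15504 < 19683? YES
  n = 21: C(21, 5) = 20349; 20349 < 19683? NO
The largest n with C(n, 5) < 19683 is n = 20 (where E[X] = 5168/6561 ≈ 0.7876848). Hence R_3(5) > 20, i.e. R_3(5) ≥ 21.

Largest n = 20; hence R_3(5) > 20.


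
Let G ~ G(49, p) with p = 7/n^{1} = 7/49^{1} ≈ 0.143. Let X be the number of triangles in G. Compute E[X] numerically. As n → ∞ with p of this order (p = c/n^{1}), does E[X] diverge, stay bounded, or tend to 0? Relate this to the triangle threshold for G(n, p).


Number of potential triangles: C(49, 3) = 18424.
Each occurs with probability p³ ≈ (0.143)³ ≈ 2.91545e-03.
By linearity: E[X] = C(49, 3)·p³ ≈ 18424 · 2.91545e-03 ≈ 53.714.
Here α = 1, so p = 7/n is exactly at the triangle threshold p ~ 1/n. Asymptotically E[X] → c³/6 = 7³/6 = 343/6 ≈ 57.167, a bounded constant. In this regime the triangle count is asymptotically Poisson(c³/6).

E[X] ≈ 53.714; in regime p = Θ(1/n^{1}) E[X] stays bounded (at the triangle threshold p ~ 1/n).


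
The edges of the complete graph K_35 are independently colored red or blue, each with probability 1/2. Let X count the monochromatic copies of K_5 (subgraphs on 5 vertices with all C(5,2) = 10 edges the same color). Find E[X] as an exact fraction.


Let X = Σ_S X_S over the C(35, 5) = 324632 subsets S of size 5, where X_S = 1 if the K_5 on S is monochromatic.
For a fixed S, the K_5 on S has C(5, 2) = 10 edges. P[all 10 edges red] = (1/2)^10, and likewise for blue, so P[monochromatic] = 2·(1/2)^10 = 2^{1 − 10} = 1/512.
By linearity of expectation: E[X] = C(35, 5) · 2^{1 − 10} = 324632 · 1/512 = 40579/64.
Numerically: E[X] ≈ 634.047.

E[X] = C(35,5)·2^(1−C(5,2)) = 40579/64 ≈ 634.047.


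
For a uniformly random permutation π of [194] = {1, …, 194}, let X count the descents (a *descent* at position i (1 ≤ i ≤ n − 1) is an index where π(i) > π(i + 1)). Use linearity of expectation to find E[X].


Write X = Σ X_I over i = 1, …, 193, with X_I the indicator of one descent.
There are 193 indicators.
For each fixed i, the pair (π(i), π(i+1)) is a uniformly random ordered pair of distinct values from {1, …, 194}; by symmetry P[π(i) > π(i+1)] = 1/2.
By linearity: E[X] = 193 · (1/2) = (194 − 1) · (1/2) = 193/2 ≈ 96.500.

E[X] = 193/2 = 96.500.


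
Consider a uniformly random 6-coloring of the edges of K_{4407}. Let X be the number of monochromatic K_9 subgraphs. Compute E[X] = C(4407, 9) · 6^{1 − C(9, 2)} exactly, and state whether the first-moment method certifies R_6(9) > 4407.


E[X] = C(4407, 9) · 6^{1 − 36} = 1713856532599459170657070050 · 6^{−35} = 1713856532599459170657070050/1719070799748422591028658176.
As a reduced fraction: E[X] = 285642755433243195109511675/286511799958070431838109696 ≈ 0.99697.
Is E[X] < 1? YES.
Since E[X] < 1, there exists a 6-coloring of K_{4407} with no monochromatic K_9; hence R_6(9) > 4407.

E[X] = 285642755433243195109511675/286511799958070431838109696 ≈ 0.99697; E[X] < 1, so R_6(9) > 4407.


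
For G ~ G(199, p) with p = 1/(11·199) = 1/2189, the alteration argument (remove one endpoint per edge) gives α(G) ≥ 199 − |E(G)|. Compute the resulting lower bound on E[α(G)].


E[|E(G)|] = C(199, 2)·p = 19701 · (1/2189) = 9.
E[α(G)] ≥ n − E[|E(G)|] = 199 − 9 = 190.
Numerically: ≈ 190.00000.
(This is only a lower bound; the true E[α(G)] may be larger.)

E[α(G)] ≥ 190 ≈ 190.00000.


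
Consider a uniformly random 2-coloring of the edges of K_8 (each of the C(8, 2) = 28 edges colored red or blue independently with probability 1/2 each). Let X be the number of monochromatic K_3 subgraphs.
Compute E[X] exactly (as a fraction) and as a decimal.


Let X = Σ_S X_S over the C(8, 3) = 56 subsets S of size 3, where X_S = 1 if the K_3 on S is monochromatic.
For a fixed S, the K_3 on S has C(3, 2) = 3 edges. P[all 3 edges red] = (1/2)^3, and likewise for blue, so P[monochromatic] = 2·(1/2)^3 = 2^{1 − 3} = 1/4.
By linearity: E[X] = C(8, 3) · 2^{1 − 3} = 56 · 1/4 = 14.
Numerically: E[X] ≈ 14.0000.

E[X] = C(8,3)·2^(1−C(3,2)) = 14 ≈ 14.0000.


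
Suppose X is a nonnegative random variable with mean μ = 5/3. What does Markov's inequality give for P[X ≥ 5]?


μ = E[X] = 5/3, a = 5.
Markov: P[X ≥ 5] ≤ μ/a = (5/3)/5 = 1/3.
Numerically: ≈ 0.33333.
(Since a = 5 > μ = 1.66667, the bound 1/3 is < 1 and informative.)

P[X ≥ 5] ≤ 1/3 ≈ 0.33333.


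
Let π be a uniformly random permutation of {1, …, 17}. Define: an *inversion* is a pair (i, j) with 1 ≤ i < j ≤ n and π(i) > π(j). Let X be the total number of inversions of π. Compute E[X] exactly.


Write X = Σ X_I over the C(17, 2) = 136 pairs i < j, with X_I the indicator of one inversion.
There are 136 indicators.
For each fixed pair i < j, the values π(i) and π(j) are two distinct elements of {1, …, 17} in uniformly random order; by symmetry P[π(i) > π(j)] = 1/2.
By linearity: E[X] = 136 · (1/2) = C(17, 2) · (1/2) = 136/2 = 68 ≈ 68.00000.

E[X] = 68 = 68.00000.


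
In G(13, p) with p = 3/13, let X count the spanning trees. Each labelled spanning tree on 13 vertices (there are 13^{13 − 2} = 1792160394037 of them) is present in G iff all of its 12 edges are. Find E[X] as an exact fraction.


K_13 has 13^{13 − 2} = 1792160394037 labelled spanning trees.
For each such spanning tree H, let X_H = 1 if all 12 edges of H are present in G. Then P[X_H = 1] = p^{12} = (3/13)^{12} = 531441/23298085122481.
Summing the indicators: E[X] = Σ_H E[X_H] = 1792160394037 · p^{12} = 1792160394037 · 531441/23298085122481 = 531441/13.
Numerically: E[X] ≈ 4.09e+04.

E[X] = 1792160394037 · (3/13)^{12} = 531441/13 ≈ 4.09e+04.


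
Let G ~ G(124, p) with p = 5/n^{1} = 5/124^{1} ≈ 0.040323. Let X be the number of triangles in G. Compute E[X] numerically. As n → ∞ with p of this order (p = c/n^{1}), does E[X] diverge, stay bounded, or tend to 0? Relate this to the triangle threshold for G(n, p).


Number of potential triangles: C(124, 3) = 310124.
Each occurs with probability p³ ≈ (0.040323)³ ≈ 6.5560908e-05.
By linearity: E[X] = C(124, 3)·p³ ≈ 310124 · 6.5560908e-05 ≈ 20.33201.
Here α = 1, so p = 5/n is exactly at the triangle threshold p ~ 1/n. Asymptotically E[X] → c³/6 = 5³/6 = 125/6 ≈ 20.83333, a bounded constant. In this regime the triangle count is asymptotically Poisson(c³/6).

E[X] ≈ 20.33201; in regime p = Θ(1/n^{1}) E[X] stays bounded (at the triangle threshold p ~ 1/n).


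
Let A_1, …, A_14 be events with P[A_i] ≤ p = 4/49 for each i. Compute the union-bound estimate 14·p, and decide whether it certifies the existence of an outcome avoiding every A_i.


Union bound: P[∪_{i=1}^{14} A_i] ≤ Σ_i P[A_i] ≤ 14·p = 14·(4/49) = 8/7.
Numerically: 8/7 ≈ 1.1428571.
Is 8/7 < 1? NO.
Since the bound 8/7 is ≥ 1, the union bound is uninformative here; it does NOT by itself certify existence.

14·p = 8/7 ≈ 1.1428571; existence NOT certified by the union bound.


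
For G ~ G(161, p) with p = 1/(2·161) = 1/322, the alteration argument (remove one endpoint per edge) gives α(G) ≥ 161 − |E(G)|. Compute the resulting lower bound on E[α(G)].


E[|E(G)|] = C(161, 2)·p = 12880 · (1/322) = 40.
E[α(G)] ≥ n − E[|E(G)|] = 161 − 40 = 121.
Numerically: ≈ 121.0000.
(This is only a lower bound; the true E[α(G)] may be larger.)

E[α(G)] ≥ 121 ≈ 121.0000.


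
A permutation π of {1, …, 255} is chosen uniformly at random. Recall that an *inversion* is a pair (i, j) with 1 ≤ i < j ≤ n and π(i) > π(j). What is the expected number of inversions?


Write X = Σ X_I over the C(255, 2) = 32385 pairs i < j, with X_I the indicator of one inversion.
There are 32385 indicators.
For each fixed pair i < j, the values π(i) and π(j) are two distinct elements of {1, …, 255} in uniformly random order; by symmetry P[π(i) > π(j)] = 1/2.
By linearity: E[X] = 32385 · (1/2) = C(255, 2) · (1/2) = 32385/2 = 32385/2 ≈ 16192.500.

E[X] = 32385/2 = 16192.500.


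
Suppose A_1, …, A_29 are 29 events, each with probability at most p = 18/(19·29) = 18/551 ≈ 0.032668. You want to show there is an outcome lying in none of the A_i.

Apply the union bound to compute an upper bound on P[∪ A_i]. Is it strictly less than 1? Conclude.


Union bound: P[∪_{i=1}^{29} A_i] ≤ Σ_i P[A_i] ≤ 29·p = 29·(18/551) = 18/19.
Numerically: 18/19 ≈ 0.947368.
Is 18/19 < 1? YES.
Since P[∪ A_i] ≤ 18/19 < 1, the complement has P[∩ A_i^c] ≥ 1 − 18/19 = 1/19 > 0, so some outcome avoids every A_i.

29·p = 18/19 ≈ 0.947368; existence CERTIFIED by the union bound.


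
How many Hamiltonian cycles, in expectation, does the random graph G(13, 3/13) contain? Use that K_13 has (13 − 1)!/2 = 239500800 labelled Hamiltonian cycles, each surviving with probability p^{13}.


K_13 has (13 − 1)!/2 = 239500800 labelled Hamiltonian cycles.
For each such Hamiltonian cycle H, let X_H = 1 if all 13 edges of H are present in G. Then P[X_H = 1] = p^{13} = (3/13)^{13} = 1594323/302875106592253.
By linearity of expectation: E[X] = Σ_H E[X_H] = 239500800 · p^{13} = 239500800 · 1594323/302875106592253 = 381841633958400/302875106592253.
Numerically: E[X] ≈ 1.26.

E[X] = 239500800 · (3/13)^{13} = 381841633958400/302875106592253 ≈ 1.26.


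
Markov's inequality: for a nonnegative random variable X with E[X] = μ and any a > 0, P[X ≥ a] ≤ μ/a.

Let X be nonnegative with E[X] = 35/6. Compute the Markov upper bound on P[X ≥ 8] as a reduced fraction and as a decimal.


μ = E[X] = 35/6, a = 8.
Markov: P[X ≥ 8] ≤ μ/a = (35/6)/8 = 35/48.
Numerically: ≈ 0.729.
(Since a = 8 > μ = 5.833, the bound 35/48 is < 1 and informative.)

P[X ≥ 8] ≤ 35/48 ≈ 0.729.


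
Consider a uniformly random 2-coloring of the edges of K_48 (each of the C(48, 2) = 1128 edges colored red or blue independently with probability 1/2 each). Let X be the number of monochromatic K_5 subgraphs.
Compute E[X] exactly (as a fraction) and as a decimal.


Let X = Σ_S X_S over the C(48, 5) = 1712304 subsets S of size 5, where X_S = 1 if the K_5 on S is monochromatic.
For a fixed S, the K_5 on S has C(5, 2) = 10 edges. P[all 10 edges red] = (1/2)^10, and likewise for blue, so P[monochromatic] = 2·(1/2)^10 = 2^{1 − 10} = 1/512.
By linearity: E[X] = C(48, 5) · 2^{1 − 10} = 1712304 · 1/512 = 107019/32.
Numerically: E[X] ≈ 3344.3438.

E[X] = C(48,5)·2^(1−C(5,2)) = 107019/32 ≈ 3344.3438.


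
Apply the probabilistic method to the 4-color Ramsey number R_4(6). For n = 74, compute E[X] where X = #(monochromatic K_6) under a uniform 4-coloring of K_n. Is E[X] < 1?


E[X] = C(74, 6) · 4^{1 − 15} = 185250786 · 4^{−14} = 185250786/268435456.
As a reduced fraction: E[X] = 92625393/134217728 ≈ 0.6901130.
Is E[X] < 1? YES.
Since E[X] < 1, there exists a 4-coloring of K_{74} with no monochromatic K_6; hence R_4(6) > 74.

E[X] = 92625393/134217728 ≈ 0.6901130; E[X] < 1, so R_4(6) > 74.
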